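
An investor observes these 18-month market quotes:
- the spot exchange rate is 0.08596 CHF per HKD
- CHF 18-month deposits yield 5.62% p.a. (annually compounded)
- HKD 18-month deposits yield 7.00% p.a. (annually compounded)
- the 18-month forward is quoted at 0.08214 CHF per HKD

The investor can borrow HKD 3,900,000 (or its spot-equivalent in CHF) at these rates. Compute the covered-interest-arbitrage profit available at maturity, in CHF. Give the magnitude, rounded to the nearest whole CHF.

T = 18/12 years.
Invest the HKD and cover forward: 3,900,000 × 1.10681661 × 0.08214 = CHF 354,564.27.
Convert at spot and invest in CHF: 3,900,000 × 0.08596 × 1.08547355 = CHF 363,898.49.
The quoted forward undervalues HKD, so borrow HKD, convert to CHF at spot, deposit the CHF at 5.62%, and buy HKD forward at 0.08214 to cover the loan.
Arbitrage profit = |354,564.27 − 363,898.49| = CHF 9,334.

CHF 9,334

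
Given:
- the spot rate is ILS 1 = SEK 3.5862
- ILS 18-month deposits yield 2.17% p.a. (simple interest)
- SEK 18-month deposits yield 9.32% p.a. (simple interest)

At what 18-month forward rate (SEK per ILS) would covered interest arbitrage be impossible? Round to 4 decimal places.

3.9587

T = 18/12 years.
Growth of 1 SEK over T: 1 + 0.0932×18/12 = 1.139800.
Growth of 1 ILS over T: 1 + 0.0217×18/12 = 1.032550.
CIP: F = S · (grow SEK)/(grow ILS) = 3.5862 × 1.139800/1.032550 = 3.958695 SEK per ILS.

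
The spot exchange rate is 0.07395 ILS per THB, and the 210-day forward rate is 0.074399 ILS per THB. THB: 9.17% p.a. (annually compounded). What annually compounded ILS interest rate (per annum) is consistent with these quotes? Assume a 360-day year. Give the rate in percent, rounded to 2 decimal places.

T = 210/360 years.
CIP gives F = S · g_ILS/g_THB, so g_ILS/g_THB = 0.074399/0.07395 = 1.0060717.
THB growth factor: (1 + 0.0917)^(210/360) = 1.0525117.
Hence g_ILS = 1.0589022.
r = 1.0589022^(360/210) − 1 = 0.103088 → 10.31%.

10.31%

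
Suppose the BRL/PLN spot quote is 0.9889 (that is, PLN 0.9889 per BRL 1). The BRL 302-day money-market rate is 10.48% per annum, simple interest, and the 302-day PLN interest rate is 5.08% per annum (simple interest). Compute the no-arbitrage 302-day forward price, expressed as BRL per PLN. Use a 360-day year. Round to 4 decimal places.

T = 302/360 years.
PLN growth factor: 1 + 0.0508×302/360 = 1.0426156.
BRL growth factor: 1 + 0.1048×302/360 = 1.0879156.
Forward (PLN per BRL) = 0.9889 × 1.0426156 / 1.0879156 = 0.9477229.
Invert for BRL per PLN: 1 / 0.9477229 = 1.0552.

1.0552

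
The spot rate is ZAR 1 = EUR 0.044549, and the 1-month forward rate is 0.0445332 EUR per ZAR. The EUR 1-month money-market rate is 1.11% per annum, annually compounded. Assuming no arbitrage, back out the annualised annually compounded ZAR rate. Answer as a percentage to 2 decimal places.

1.54%

T = 1/12 years.
By CIP, F/S equals the EUR-to-ZAR growth ratio: 0.0445332/0.044549 = 0.9996453.
The EUR side grows by (1 + 0.0111)^(1/12) = 1.0009203.
So the ZAR growth factor = 1.0012755.
r = 1.0012755^(12/1) − 1 = 0.015414 → 1.54%.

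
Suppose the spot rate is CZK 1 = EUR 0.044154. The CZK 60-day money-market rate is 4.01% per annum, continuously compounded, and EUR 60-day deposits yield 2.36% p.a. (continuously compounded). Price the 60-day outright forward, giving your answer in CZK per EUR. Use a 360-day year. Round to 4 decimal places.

T = 60/360 years.
Growth of 1 EUR over T: e^(0.0236×60/360) = 1.00394108.
CZK accumulates by e^(0.0401×60/360) = 1.00670572.
So F = 0.044154 × 1.00394108 / 1.00670572 = 0.044032743 (EUR/CZK).
Invert for CZK per EUR: 1 / 0.044032743 = 22.7104.

22.7104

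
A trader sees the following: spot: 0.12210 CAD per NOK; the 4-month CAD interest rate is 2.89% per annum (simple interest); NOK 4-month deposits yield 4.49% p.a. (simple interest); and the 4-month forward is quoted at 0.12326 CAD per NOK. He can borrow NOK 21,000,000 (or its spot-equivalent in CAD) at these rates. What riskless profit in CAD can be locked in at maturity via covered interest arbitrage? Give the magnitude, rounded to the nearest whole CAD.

T = 4/12 years.
Keep in NOK, deliver into the forward: 21,000,000·1.014966667·0.12326 = CAD 2,627,200.62.
Swap to CAD now, deposit: 21,000,000·0.12210·1.009633333 = CAD 2,588,800.83.
The quoted forward overvalues NOK, so borrow CAD, buy NOK at spot, deposit the NOK at 4.49%, and sell the proceeds forward at 0.12326.
The gap between the two covered legs is CAD 38,400.

CAD 38,400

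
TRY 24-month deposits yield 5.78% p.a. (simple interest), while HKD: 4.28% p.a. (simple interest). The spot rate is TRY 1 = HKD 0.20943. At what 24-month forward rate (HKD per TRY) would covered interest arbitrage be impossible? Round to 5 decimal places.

0.20380

T = 2 years.
Growth of 1 HKD over T: 1 + 0.0428×2 = 1.085600.
TRY accumulates by 1 + 0.0578×2 = 1.115600.
So F = 0.20943 × 1.085600 / 1.115600 = 0.2037981 (HKD/TRY).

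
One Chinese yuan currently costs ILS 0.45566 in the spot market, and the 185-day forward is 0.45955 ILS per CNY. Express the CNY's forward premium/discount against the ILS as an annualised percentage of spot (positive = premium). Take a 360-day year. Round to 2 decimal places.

T = 185/360 years.
Period premium: (0.45955 − 0.45566)/0.45566 = 0.0085371.
×(1/T) gives 1.66% p.a.

+1.66%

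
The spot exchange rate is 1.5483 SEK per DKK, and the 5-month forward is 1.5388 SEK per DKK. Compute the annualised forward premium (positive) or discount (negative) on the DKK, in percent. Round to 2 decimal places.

T = 5/12 years.
(F − S)/S = (1.5388 − 1.5483)/1.5483 = -0.0061358.
×(1/T) gives -1.47% p.a.

-1.47%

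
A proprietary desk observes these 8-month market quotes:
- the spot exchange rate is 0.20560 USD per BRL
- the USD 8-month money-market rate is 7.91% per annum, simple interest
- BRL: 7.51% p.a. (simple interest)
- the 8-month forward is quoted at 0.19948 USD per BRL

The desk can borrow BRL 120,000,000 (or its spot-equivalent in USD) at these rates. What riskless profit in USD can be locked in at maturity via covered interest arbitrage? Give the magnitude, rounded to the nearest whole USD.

USD 836,961

T = 8/12 years.
Route A — deposit BRL, sell forward: 120,000,000 × 1.0500666667 × 0.19948 = USD 25,136,075.84.
Route B — convert at spot, deposit USD: 120,000,000 × 0.20560 × 1.0527333333 = USD 25,973,036.80.
The quoted forward undervalues BRL, so borrow BRL, convert to USD at spot, deposit the USD at 7.91%, and buy BRL forward at 0.19948 to cover the loan.
Profit = 25,973,036.80 − 25,136,075.84 = USD 836,961.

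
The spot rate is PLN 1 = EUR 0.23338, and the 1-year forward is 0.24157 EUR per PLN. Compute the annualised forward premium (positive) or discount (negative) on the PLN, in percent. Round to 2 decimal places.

+3.51%

T = 1 year.
(F − S)/S = (0.24157 − 0.23338)/0.23338 = 0.0350930.
Annualise by dividing by T: 0.0350930 / 1 = 0.035093 → 3.51%.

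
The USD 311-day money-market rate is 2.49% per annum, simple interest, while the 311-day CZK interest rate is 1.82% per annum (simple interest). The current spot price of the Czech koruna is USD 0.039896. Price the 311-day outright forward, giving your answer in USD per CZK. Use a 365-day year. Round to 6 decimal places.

T = 311/365 years.
USD growth factor: 1 + 0.0249×311/365 = 1.0212162.
CZK accumulates by 1 + 0.0182×311/365 = 1.0155074.
Forward (USD per CZK) = 0.039896 × 1.0212162 / 1.0155074 = 0.04012028.

0.040120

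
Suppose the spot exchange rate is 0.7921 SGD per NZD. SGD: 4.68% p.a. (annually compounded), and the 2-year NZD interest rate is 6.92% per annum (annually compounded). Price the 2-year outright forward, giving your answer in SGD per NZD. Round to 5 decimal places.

T = 2 years.
SGD growth factor: (1 + 0.0468)^2 = 1.0957902.
NZD growth factor: (1 + 0.0692)^2 = 1.1431886.
So F = 0.7921 × 1.0957902 / 1.1431886 = 0.7592583 (SGD/NZD).

0.75926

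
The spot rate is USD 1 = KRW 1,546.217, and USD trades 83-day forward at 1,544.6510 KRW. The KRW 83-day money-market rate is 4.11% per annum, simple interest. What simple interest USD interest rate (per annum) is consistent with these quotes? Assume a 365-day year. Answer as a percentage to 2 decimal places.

4.56%

T = 83/365 years.
CIP gives F = S · g_KRW/g_USD, so g_KRW/g_USD = 1544.651/1546.217 = 0.9989872.
KRW growth factor: 1 + 0.0411×83/365 = 1.009346.
So the USD growth factor = 1.0103693.
(1.0103693 − 1)/T = 0.045600, i.e. 4.56%.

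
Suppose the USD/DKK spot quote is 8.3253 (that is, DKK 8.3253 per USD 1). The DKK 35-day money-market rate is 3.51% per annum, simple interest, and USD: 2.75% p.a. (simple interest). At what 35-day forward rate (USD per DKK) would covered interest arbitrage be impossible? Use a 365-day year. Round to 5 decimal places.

T = 35/365 years.
DKK accumulates by 1 + 0.0351×35/365 = 1.0033658.
Growth of 1 USD over T: 1 + 0.0275×35/365 = 1.002637.
So F = 8.3253 × 1.0033658 / 1.002637 = 8.331352 (DKK/USD).
Invert for USD per DKK: 1 / 8.331352 = 0.12003.

0.12003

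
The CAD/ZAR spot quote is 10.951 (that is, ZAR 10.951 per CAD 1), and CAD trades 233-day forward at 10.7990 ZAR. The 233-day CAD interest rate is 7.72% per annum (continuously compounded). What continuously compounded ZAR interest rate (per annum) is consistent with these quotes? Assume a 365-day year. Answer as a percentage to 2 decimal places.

5.53%

T = 233/365 years.
By CIP, F/S equals the ZAR-to-CAD growth ratio: 10.799/10.951 = 0.9861200.
CAD growth factor: e^(0.0772×233/365) = 1.0505156.
So the ZAR growth factor = 1.0359344.
r = ln(1.0359344)/(233/365) = 0.055304 → 5.53%.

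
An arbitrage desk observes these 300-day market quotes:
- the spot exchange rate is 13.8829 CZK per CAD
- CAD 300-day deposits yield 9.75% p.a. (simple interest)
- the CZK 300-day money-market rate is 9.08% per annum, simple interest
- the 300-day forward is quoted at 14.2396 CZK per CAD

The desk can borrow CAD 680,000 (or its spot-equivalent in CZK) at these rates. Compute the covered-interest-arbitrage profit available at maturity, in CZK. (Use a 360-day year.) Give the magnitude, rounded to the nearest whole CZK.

CZK 314,972

T = 300/360 years.
Route A — deposit CAD, sell forward: 680,000 × 1.081250 × 14.2396 = CZK 10,469,665.90.
Route B — convert at spot, deposit CZK: 680,000 × 13.8829 × 1.075666667 = CZK 10,154,693.48.
The quoted forward overvalues CAD, so borrow CZK, buy CAD at spot, deposit the CAD at 9.75%, and sell the proceeds forward at 14.2396.
Arbitrage profit = |10,469,665.90 − 10,154,693.48| = CZK 314,972.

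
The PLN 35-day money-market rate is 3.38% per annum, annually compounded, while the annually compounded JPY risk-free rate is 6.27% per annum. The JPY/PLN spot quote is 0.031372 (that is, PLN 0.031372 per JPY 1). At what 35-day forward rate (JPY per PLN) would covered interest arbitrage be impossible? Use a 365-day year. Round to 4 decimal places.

31.9599

T = 35/365 years.
PLN growth factor: (1 + 0.0338)^(35/365) = 1.00319261.
JPY growth factor: (1 + 0.0627)^(35/365) = 1.0058484.
So F = 0.031372 × 1.00319261 / 1.0058484 = 0.031289167 (PLN/JPY).
Quoted the other way: 1/0.031289167 = 31.9599 JPY per PLN.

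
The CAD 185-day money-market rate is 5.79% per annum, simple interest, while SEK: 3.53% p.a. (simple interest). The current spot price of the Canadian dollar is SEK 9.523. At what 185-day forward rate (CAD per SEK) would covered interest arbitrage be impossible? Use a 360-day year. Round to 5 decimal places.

T = 185/360 years.
Growth of 1 SEK over T: 1 + 0.0353×185/360 = 1.0181403.
Growth of 1 CAD over T: 1 + 0.0579×185/360 = 1.0297542.
Forward (SEK per CAD) = 9.523 × 1.0181403 / 1.0297542 = 9.415597.
Quoted the other way: 1/9.415597 = 0.10621 CAD per SEK.

0.10621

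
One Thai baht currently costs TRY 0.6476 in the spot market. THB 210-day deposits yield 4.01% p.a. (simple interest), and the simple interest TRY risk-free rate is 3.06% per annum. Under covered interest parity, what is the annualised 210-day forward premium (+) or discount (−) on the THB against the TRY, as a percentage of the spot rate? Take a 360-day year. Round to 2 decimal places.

T = 210/360 years.
No-arbitrage forward: 0.6476 × 1.017850 / 1.0233917 = 0.6440932 TRY/THB.
Annualised premium = (F − S)/S × (1/T) = (0.6440932 − 0.6476)/0.6476 ÷ (210/360) = -0.93%.

-0.93%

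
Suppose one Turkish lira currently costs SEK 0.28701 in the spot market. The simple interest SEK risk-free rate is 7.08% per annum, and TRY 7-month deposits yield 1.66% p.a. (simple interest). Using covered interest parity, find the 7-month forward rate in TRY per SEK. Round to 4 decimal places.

T = 7/12 years.
SEK growth factor: 1 + 0.0708×7/12 = 1.041300.
TRY growth factor: 1 + 0.0166×7/12 = 1.0096833.
So F = 0.28701 × 1.041300 / 1.0096833 = 0.2959973 (SEK/TRY).
Quoted the other way: 1/0.2959973 = 3.3784 TRY per SEK.

3.3784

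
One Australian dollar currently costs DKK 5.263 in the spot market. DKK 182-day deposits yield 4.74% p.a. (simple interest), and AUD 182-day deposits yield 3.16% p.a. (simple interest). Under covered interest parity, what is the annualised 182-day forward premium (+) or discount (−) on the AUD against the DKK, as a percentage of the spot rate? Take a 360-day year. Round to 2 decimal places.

T = 182/360 years.
F = S · g_DKK/g_AUD = 5.263 × 1.0239633/1.0159756 = 5.304378.
Annualised premium = (F − S)/S × (1/T) = (5.304378 − 5.263)/5.263 ÷ (182/360) = 1.56%.

+1.56%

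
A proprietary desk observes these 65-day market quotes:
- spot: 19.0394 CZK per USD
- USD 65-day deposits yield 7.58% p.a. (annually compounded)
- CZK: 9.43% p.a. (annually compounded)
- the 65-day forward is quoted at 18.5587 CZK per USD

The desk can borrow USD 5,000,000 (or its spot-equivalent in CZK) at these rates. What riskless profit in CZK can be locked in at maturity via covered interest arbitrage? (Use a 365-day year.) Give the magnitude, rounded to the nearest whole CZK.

T = 65/365 years.
Keep in USD, deliver into the forward: 5,000,000·1.0130965168·18.5587 = CZK 94,008,771.63.
Swap to CZK now, deposit: 5,000,000·19.0394·1.0161773155 = CZK 96,737,031.90.
The quoted forward undervalues USD, so borrow USD, convert to CZK at spot, deposit the CZK at 9.43%, and buy USD forward at 18.5587 to cover the loan.
Profit = 96,737,031.90 − 94,008,771.63 = CZK 2,728,260.

CZK 2,728,260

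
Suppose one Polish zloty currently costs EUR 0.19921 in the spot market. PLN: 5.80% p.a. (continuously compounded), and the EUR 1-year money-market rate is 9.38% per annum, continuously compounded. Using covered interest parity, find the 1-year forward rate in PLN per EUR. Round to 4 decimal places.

T = 1 year.
EUR accumulates by e^(0.0938×1) = 1.0983401.
PLN growth factor: e^(0.0580×1) = 1.059715.
Forward (EUR per PLN) = 0.19921 × 1.0983401 / 1.059715 = 0.2064709.
Quoted the other way: 1/0.2064709 = 4.8433 PLN per EUR.

4.8433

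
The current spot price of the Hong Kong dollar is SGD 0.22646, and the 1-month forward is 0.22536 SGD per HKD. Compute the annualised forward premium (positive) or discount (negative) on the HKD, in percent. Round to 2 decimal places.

-5.83%

T = 1/12 years.
(F − S)/S = (0.22536 − 0.22646)/0.22646 = -0.0048574.
Per annum: -0.0048574 / (1/12) = -0.058289 = -5.83%.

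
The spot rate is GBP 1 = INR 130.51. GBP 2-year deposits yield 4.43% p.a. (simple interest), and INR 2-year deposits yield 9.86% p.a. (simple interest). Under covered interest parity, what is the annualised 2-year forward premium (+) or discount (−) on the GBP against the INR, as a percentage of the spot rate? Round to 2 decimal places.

+4.99%

T = 2 years.
No-arbitrage forward: 130.51 × 1.197200 / 1.088600 = 143.52983 INR/GBP.
Annualised premium = (F − S)/S × (1/T) = (143.52983 − 130.51)/130.51 ÷ 2 = 4.99%.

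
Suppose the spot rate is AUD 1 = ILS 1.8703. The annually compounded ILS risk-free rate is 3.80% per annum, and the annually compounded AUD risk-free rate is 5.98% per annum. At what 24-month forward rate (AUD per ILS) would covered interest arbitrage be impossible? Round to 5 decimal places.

T = 2 years.
ILS accumulates by (1 + 0.0380)^2 = 1.077444.
Growth of 1 AUD over T: (1 + 0.0598)^2 = 1.123176.
CIP: F = S · (grow ILS)/(grow AUD) = 1.8703 × 1.077444/1.123176 = 1.794148 ILS per AUD.
Quoted the other way: 1/1.794148 = 0.55737 AUD per ILS.

0.55737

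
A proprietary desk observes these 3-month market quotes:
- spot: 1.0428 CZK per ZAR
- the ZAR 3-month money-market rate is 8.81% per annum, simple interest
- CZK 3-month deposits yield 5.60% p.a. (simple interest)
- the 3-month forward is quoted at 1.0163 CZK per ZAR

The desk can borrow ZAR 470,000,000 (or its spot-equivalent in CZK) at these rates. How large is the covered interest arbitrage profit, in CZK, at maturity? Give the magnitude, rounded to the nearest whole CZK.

T = 3/12 years.
Route A — deposit ZAR, sell forward: 470,000,000 × 1.022025 × 1.0163 = CZK 488,181,483.53.
Route B — convert at spot, deposit CZK: 470,000,000 × 1.0428 × 1.014000 = CZK 496,977,624.00.
The quoted forward undervalues ZAR, so borrow ZAR, convert to CZK at spot, deposit the CZK at 5.60%, and buy ZAR forward at 1.0163 to cover the loan.
The gap between the two covered legs is CZK 8,796,140.

CZK 8,796,140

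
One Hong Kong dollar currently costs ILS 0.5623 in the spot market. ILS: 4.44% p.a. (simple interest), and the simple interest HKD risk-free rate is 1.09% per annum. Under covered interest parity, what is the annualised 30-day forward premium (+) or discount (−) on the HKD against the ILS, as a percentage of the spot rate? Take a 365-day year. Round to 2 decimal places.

T = 30/365 years.
No-arbitrage forward: 0.5623 × 1.0036493 / 1.0008959 = 0.5638469 ILS/HKD.
Annualised premium = (F − S)/S × (1/T) = (0.5638469 − 0.5623)/0.5623 ÷ (30/365) = 3.35%.

+3.35%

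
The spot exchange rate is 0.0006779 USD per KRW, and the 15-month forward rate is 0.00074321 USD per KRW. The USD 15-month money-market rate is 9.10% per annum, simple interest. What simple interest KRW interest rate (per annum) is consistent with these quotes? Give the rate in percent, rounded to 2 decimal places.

T = 15/12 years.
By CIP, F/S equals the USD-to-KRW growth ratio: 0.00074321/0.0006779 = 1.0963416.
USD growth factor: 1 + 0.0910×15/12 = 1.113750.
So the KRW growth factor = 1.0158786.
r = (1.0158786 − 1)/(15/12) = 0.012703 → 1.27%.

1.27%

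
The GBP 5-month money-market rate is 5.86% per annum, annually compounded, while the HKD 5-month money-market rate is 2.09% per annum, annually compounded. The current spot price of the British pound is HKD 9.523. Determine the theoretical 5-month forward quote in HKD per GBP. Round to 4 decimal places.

9.3802

T = 5/12 years.
HKD growth factor: (1 + 0.0209)^(5/12) = 1.0086558.
GBP growth factor: (1 + 0.0586)^(5/12) = 1.0240118.
CIP: F = S · (grow HKD)/(grow GBP) = 9.523 × 1.0086558/1.0240118 = 9.380194 HKD per GBP.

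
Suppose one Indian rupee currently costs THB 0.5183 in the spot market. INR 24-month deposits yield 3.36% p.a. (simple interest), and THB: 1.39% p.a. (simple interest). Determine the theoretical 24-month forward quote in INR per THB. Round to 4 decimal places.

T = 2 years.
Growth of 1 THB over T: 1 + 0.0139×2 = 1.027800.
Growth of 1 INR over T: 1 + 0.0336×2 = 1.067200.
So F = 0.5183 × 1.027800 / 1.067200 = 0.4991649 (THB/INR).
Invert for INR per THB: 1 / 0.4991649 = 2.0033.

2.0033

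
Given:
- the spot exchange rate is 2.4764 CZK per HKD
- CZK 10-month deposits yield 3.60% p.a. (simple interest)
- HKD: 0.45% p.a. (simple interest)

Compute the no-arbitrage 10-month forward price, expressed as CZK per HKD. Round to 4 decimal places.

T = 10/12 years.
Growth of 1 CZK over T: 1 + 0.0360×10/12 = 1.030000.
Growth of 1 HKD over T: 1 + 0.0045×10/12 = 1.003750.
So F = 2.4764 × 1.030000 / 1.003750 = 2.541163 (CZK/HKD).

2.5412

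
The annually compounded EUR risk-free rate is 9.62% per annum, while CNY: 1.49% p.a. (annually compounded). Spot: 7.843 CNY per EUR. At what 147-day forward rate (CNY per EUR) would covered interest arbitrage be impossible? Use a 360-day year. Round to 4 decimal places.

T = 147/360 years.
CNY accumulates by (1 + 0.0149)^(147/360) = 1.0060576.
EUR growth factor: (1 + 0.0962)^(147/360) = 1.0382175.
CIP: F = S · (grow CNY)/(grow EUR) = 7.843 × 1.0060576/1.0382175 = 7.600055 CNY per EUR.

7.6001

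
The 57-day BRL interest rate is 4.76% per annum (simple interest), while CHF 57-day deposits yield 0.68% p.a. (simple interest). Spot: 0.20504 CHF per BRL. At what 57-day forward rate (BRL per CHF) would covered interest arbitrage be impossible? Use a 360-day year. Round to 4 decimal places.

4.9086

T = 57/360 years.
Growth of 1 CHF over T: 1 + 0.0068×57/360 = 1.0010767.
BRL growth factor: 1 + 0.0476×57/360 = 1.0075367.
Forward (CHF per BRL) = 0.20504 × 1.0010767 / 1.0075367 = 0.2037253.
Invert for BRL per CHF: 1 / 0.2037253 = 4.9086.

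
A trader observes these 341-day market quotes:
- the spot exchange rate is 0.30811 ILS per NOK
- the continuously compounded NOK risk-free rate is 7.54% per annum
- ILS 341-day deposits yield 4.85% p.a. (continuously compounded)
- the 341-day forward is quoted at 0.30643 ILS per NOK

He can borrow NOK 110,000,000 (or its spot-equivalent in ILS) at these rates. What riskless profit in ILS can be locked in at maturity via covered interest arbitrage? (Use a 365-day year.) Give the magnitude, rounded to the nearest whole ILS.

ILS 704,238

T = 341/365 years.
Invest the NOK and cover forward: 110,000,000 × 1.0729825404 × 0.30643 = ILS 36,167,344.38.
Convert at spot and invest in ILS: 110,000,000 × 0.30811 × 1.0463531822 = ILS 35,463,106.69.
The quoted forward overvalues NOK, so borrow ILS, buy NOK at spot, deposit the NOK at 7.54%, and sell the proceeds forward at 0.30643.
Profit = 36,167,344.38 − 35,463,106.69 = ILS 704,238.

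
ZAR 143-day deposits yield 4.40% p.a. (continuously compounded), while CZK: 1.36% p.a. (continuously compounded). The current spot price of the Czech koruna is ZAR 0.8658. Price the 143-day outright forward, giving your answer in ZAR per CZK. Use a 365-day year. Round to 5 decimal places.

T = 143/365 years.
Growth of 1 ZAR over T: e^(0.0440×143/365) = 1.0173878.
Growth of 1 CZK over T: e^(0.0136×143/365) = 1.0053424.
So F = 0.8658 × 1.0173878 / 1.0053424 = 0.8761735 (ZAR/CZK).

0.87617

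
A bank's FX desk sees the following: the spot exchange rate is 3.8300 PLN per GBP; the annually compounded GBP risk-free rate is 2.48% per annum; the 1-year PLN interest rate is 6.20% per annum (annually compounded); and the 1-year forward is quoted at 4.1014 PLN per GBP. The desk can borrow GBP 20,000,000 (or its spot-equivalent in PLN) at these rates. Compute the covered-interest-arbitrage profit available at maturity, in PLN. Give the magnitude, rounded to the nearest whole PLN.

T = 1 year.
Route A — deposit GBP, sell forward: 20,000,000 × 1.024800 × 4.1014 = PLN 84,062,294.40.
Route B — convert at spot, deposit PLN: 20,000,000 × 3.8300 × 1.062000 = PLN 81,349,200.00.
The quoted forward overvalues GBP, so borrow PLN, buy GBP at spot, deposit the GBP at 2.48%, and sell the proceeds forward at 4.1014.
Arbitrage profit = |84,062,294.40 − 81,349,200.00| = PLN 2,713,094.

PLN 2,713,094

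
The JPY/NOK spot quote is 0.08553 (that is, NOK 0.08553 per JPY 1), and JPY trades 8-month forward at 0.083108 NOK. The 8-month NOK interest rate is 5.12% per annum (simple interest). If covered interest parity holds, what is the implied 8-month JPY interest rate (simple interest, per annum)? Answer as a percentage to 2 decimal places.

9.64%

T = 8/12 years.
CIP gives F = S · g_NOK/g_JPY, so g_NOK/g_JPY = 0.083108/0.08553 = 0.9716825.
NOK growth factor: 1 + 0.0512×8/12 = 1.0341333.
That pins the JPY growth at 1.0642708.
(1.0642708 − 1)/T = 0.096406, i.e. 9.64%.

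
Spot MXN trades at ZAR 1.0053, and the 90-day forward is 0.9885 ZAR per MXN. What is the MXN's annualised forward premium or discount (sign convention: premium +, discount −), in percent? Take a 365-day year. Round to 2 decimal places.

-6.78%

T = 90/365 years.
(F − S)/S = (0.9885 − 1.0053)/1.0053 = -0.0167114.
×(1/T) gives -6.78% p.a.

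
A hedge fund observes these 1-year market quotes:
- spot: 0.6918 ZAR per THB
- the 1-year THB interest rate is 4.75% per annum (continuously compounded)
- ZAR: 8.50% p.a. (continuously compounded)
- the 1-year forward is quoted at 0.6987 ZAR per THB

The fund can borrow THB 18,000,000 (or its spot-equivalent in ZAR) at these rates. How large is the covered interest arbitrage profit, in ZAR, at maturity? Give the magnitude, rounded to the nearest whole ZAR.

ZAR 368,737

T = 1 year.
Invest the THB and cover forward: 18,000,000 × 1.0486462011 × 0.6987 = ZAR 13,188,403.81.
Convert at spot and invest in ZAR: 18,000,000 × 0.6918 × 1.0887170667 = ZAR 13,557,140.40.
The quoted forward undervalues THB, so borrow THB, convert to ZAR at spot, deposit the ZAR at 8.50%, and buy THB forward at 0.6987 to cover the loan.
Arbitrage profit = |13,188,403.81 − 13,557,140.40| = ZAR 368,737.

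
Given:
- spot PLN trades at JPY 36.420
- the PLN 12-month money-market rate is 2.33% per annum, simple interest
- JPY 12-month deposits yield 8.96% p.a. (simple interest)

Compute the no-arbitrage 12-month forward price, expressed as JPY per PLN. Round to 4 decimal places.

T = 1 year.
Growth of 1 JPY over T: 1 + 0.0896×1 = 1.089600.
PLN growth factor: 1 + 0.0233×1 = 1.023300.
So F = 36.42 × 1.089600 / 1.023300 = 38.779666 (JPY/PLN).

38.7797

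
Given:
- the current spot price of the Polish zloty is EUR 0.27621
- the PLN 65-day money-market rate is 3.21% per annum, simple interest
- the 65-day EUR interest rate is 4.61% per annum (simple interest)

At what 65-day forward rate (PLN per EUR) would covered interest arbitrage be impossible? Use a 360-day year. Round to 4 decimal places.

3.6114

T = 65/360 years.
EUR growth factor: 1 + 0.0461×65/360 = 1.0083236.
Growth of 1 PLN over T: 1 + 0.0321×65/360 = 1.0057958.
So F = 0.27621 × 1.0083236 / 1.0057958 = 0.2769042 (EUR/PLN).
Quoted the other way: 1/0.2769042 = 3.6114 PLN per EUR.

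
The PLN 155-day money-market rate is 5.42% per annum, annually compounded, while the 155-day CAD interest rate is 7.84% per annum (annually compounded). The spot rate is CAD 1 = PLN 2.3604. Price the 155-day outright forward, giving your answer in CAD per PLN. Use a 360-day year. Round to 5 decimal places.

T = 155/360 years.
PLN accumulates by (1 + 0.0542)^(155/360) = 1.0229859.
CAD growth factor: (1 + 0.0784)^(155/360) = 1.0330315.
Forward (PLN per CAD) = 2.3604 × 1.0229859 / 1.0330315 = 2.337447.
Invert for CAD per PLN: 1 / 2.337447 = 0.42782.

0.42782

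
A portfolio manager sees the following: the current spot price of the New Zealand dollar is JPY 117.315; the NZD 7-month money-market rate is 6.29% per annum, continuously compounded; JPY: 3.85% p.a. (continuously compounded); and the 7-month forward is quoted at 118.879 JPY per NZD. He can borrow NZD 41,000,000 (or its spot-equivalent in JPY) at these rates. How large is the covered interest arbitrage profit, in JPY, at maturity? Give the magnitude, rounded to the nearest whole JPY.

T = 7/12 years.
Invest the NZD and cover forward: 41,000,000 × 1.037373114811 × 118.879 = JPY 5,056,197,019.14.
Convert at spot and invest in JPY: 41,000,000 × 117.315 × 1.022712420259 = JPY 4,919,159,810.89.
The quoted forward overvalues NZD, so borrow JPY, buy NZD at spot, deposit the NZD at 6.29%, and sell the proceeds forward at 118.879.
Profit = 5,056,197,019.14 − 4,919,159,810.89 = JPY 137,037,208.

JPY 137,037,208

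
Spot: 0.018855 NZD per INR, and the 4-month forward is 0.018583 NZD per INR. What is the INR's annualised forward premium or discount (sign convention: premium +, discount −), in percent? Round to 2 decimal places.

-4.33%

T = 4/12 years.
(F − S)/S = (0.018583 − 0.018855)/0.018855 = -0.0144259.
×(1/T) gives -4.33% p.a.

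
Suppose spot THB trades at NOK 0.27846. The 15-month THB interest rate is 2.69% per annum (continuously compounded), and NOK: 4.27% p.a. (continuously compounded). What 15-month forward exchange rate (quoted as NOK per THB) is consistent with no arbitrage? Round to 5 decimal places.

0.28401

T = 15/12 years.
Growth of 1 NOK over T: e^(0.0427×15/12) = 1.0548251.
Growth of 1 THB over T: e^(0.0269×15/12) = 1.0341967.
Forward (NOK per THB) = 0.27846 × 1.0548251 / 1.0341967 = 0.2840142.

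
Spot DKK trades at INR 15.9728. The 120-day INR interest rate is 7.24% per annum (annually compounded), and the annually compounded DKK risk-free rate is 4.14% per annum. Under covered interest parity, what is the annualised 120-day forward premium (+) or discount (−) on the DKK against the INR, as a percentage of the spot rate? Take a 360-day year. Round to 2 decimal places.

+2.95%

T = 120/360 years.
No-arbitrage forward: 15.9728 × 1.0235733 / 1.0136138 = 16.1297445 INR/DKK.
Annualised premium = (F − S)/S × (1/T) = (16.1297445 − 15.9728)/15.9728 ÷ (120/360) = 2.95%.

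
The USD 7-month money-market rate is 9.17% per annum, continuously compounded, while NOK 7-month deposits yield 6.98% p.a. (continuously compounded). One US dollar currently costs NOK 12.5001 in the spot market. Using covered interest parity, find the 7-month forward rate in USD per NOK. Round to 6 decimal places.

T = 7/12 years.
NOK growth factor: e^(0.0698×7/12) = 1.041557.
USD accumulates by e^(0.0917×7/12) = 1.0549482.
Forward (NOK per USD) = 12.5001 × 1.041557 / 1.0549482 = 12.34143.
Quoted the other way: 1/12.34143 = 0.081028 USD per NOK.

0.081028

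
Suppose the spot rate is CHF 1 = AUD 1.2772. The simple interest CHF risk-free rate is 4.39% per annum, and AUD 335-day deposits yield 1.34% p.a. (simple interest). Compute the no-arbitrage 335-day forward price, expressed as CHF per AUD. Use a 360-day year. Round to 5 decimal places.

0.80491

T = 335/360 years.
AUD accumulates by 1 + 0.0134×335/360 = 1.0124694.
CHF accumulates by 1 + 0.0439×335/360 = 1.0408514.
So F = 1.2772 × 1.0124694 / 1.0408514 = 1.242373 (AUD/CHF).
Quoted the other way: 1/1.242373 = 0.80491 CHF per AUD.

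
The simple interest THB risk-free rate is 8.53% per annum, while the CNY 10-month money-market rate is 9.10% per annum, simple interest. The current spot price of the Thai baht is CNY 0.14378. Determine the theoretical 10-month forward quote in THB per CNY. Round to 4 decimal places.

T = 10/12 years.
CNY accumulates by 1 + 0.0910×10/12 = 1.0758333.
THB growth factor: 1 + 0.0853×10/12 = 1.0710833.
Forward (CNY per THB) = 0.14378 × 1.0758333 / 1.0710833 = 0.1444176.
Quoted the other way: 1/0.1444176 = 6.9244 THB per CNY.

6.9244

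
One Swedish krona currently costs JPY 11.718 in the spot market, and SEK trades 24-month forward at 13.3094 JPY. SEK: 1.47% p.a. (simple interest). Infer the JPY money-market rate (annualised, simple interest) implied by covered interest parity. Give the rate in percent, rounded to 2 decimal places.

T = 2 years.
CIP gives F = S · g_JPY/g_SEK, so g_JPY/g_SEK = 13.3094/11.718 = 1.1358082.
SEK growth factor: 1 + 0.0147×2 = 1.029400.
That pins the JPY growth at 1.169201.
r = (1.169201 − 1)/2 = 0.084600 → 8.46%.

8.46%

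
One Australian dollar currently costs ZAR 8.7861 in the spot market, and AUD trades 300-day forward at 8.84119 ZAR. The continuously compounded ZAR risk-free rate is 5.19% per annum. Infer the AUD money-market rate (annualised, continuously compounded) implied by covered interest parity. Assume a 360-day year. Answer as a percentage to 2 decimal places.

4.44%

T = 300/360 years.
F/S = 8.84119/8.7861 = 1.0062701 = (growth of ZAR) / (growth of AUD).
The ZAR side grows by e^(0.0519×300/360) = 1.0441989.
That pins the AUD growth at 1.0376925.
r = ln(1.0376925)/(300/360) = 0.044399 → 4.44%.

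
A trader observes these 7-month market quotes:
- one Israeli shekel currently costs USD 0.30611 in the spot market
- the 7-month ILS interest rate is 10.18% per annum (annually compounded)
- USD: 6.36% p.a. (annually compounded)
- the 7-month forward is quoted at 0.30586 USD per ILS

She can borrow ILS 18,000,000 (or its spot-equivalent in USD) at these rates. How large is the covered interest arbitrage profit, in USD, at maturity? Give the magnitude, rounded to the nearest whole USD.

USD 114,024

T = 7/12 years.
Invest the ILS and cover forward: 18,000,000 × 1.058180972 × 0.30586 = USD 5,825,794.18.
Convert at spot and invest in USD: 18,000,000 × 0.30611 × 1.036622645 = USD 5,711,770.04.
The quoted forward overvalues ILS, so borrow USD, buy ILS at spot, deposit the ILS at 10.18%, and sell the proceeds forward at 0.30586.
Arbitrage profit = |5,825,794.18 − 5,711,770.04| = USD 114,024.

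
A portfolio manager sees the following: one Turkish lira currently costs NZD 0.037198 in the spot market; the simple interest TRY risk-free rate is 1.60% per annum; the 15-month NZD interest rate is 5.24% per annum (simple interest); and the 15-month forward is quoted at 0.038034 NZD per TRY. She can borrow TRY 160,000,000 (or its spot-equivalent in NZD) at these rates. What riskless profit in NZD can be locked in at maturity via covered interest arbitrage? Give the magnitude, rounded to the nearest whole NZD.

NZD 134,366

T = 15/12 years.
Keep in TRY, deliver into the forward: 160,000,000·1.020000·0.038034 = NZD 6,207,148.80.
Swap to NZD now, deposit: 160,000,000·0.037198·1.065500 = NZD 6,341,515.04.
The quoted forward undervalues TRY, so borrow TRY, convert to NZD at spot, deposit the NZD at 5.24%, and buy TRY forward at 0.038034 to cover the loan.
Profit = 6,341,515.04 − 6,207,148.80 = NZD 134,366.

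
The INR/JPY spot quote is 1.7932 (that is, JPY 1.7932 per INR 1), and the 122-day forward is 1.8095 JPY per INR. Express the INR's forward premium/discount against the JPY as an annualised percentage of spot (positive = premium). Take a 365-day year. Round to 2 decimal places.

T = 122/365 years.
Period premium: (1.8095 − 1.7932)/1.7932 = 0.0090899.
×(1/T) gives 2.72% p.a.

+2.72%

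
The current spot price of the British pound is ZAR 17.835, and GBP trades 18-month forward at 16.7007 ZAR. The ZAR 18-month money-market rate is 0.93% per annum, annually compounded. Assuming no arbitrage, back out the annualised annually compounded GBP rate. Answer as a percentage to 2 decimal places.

5.45%

T = 18/12 years.
CIP gives F = S · g_ZAR/g_GBP, so g_ZAR/g_GBP = 16.7007/17.835 = 0.9364003.
ZAR growth factor: (1 + 0.0093)^(18/12) = 1.0139824.
Hence g_GBP = 1.0828514.
Annualise: 1.0828514^(12/18) − 1 = 0.054498 = 5.45%.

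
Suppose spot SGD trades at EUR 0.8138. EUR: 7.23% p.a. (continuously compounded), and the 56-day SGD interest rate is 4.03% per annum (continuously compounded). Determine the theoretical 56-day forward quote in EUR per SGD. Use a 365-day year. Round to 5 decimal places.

T = 56/365 years.
Growth of 1 EUR over T: e^(0.0723×56/365) = 1.0111544.
Growth of 1 SGD over T: e^(0.0403×56/365) = 1.0062022.
Forward (EUR per SGD) = 0.8138 × 1.0111544 / 1.0062022 = 0.8178053.

0.81781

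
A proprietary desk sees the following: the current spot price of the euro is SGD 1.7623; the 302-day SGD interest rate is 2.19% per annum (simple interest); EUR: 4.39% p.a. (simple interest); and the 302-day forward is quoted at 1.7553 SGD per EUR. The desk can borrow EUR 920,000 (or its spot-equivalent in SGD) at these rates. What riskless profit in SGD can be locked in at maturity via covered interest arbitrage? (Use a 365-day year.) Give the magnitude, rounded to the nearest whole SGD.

SGD 22,838

T = 302/365 years.
Route A — deposit EUR, sell forward: 920,000 × 1.03632274 × 1.7553 = SGD 1,673,532.72.
Route B — convert at spot, deposit SGD: 920,000 × 1.7623 × 1.018120 = SGD 1,650,694.25.
The quoted forward overvalues EUR, so borrow SGD, buy EUR at spot, deposit the EUR at 4.39%, and sell the proceeds forward at 1.7553.
The gap between the two covered legs is SGD 22,838.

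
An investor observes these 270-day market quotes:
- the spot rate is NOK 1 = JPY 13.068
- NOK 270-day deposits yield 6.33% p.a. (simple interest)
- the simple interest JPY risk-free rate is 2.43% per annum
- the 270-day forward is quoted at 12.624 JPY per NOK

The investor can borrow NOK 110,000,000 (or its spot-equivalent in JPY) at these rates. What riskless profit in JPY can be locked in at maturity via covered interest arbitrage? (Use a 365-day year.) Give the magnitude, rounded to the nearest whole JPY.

T = 270/365 years.
Keep in NOK, deliver into the forward: 110,000,000·1.046824657534·12.624 = JPY 1,453,662,592.44.
Swap to JPY now, deposit: 110,000,000·13.068·1.017975342466 = JPY 1,463,319,195.29.
The quoted forward undervalues NOK, so borrow NOK, convert to JPY at spot, deposit the JPY at 2.43%, and buy NOK forward at 12.624 to cover the loan.
The gap between the two covered legs is JPY 9,656,603.

JPY 9,656,603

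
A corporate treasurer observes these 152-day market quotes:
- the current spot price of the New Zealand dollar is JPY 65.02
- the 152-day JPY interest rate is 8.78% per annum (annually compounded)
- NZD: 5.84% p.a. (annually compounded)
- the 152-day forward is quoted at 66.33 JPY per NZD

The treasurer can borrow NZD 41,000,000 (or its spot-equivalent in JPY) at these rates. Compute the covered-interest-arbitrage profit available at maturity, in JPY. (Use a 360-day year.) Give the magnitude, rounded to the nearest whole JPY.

T = 152/360 years.
Invest the NZD and cover forward: 41,000,000 × 1.024254089213 × 66.33 = JPY 2,785,489,723.24.
Convert at spot and invest in JPY: 41,000,000 × 65.02 × 1.036171929934 = JPY 2,762,247,854.26.
The quoted forward overvalues NZD, so borrow JPY, buy NZD at spot, deposit the NZD at 5.84%, and sell the proceeds forward at 66.33.
Profit = 2,785,489,723.24 − 2,762,247,854.26 = JPY 23,241,869.

JPY 23,241,869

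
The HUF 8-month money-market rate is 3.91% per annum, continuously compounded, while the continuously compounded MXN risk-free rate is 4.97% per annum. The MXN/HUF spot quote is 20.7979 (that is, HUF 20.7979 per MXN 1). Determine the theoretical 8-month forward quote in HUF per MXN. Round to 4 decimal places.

T = 8/12 years.
Growth of 1 HUF over T: e^(0.0391×8/12) = 1.02640937.
MXN accumulates by e^(0.0497×8/12) = 1.03368836.
CIP: F = S · (grow HUF)/(grow MXN) = 20.7979 × 1.02640937/1.03368836 = 20.651446 HUF per MXN.

20.6514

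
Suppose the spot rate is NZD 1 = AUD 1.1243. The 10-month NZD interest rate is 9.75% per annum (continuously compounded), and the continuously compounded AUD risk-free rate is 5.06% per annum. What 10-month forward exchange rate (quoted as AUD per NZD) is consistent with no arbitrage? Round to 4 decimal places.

1.0812

T = 10/12 years.
Growth of 1 AUD over T: e^(0.0506×10/12) = 1.0430683.
NZD growth factor: e^(0.0975×10/12) = 1.084642.
So F = 1.1243 × 1.0430683 / 1.084642 = 1.081206 (AUD/NZD).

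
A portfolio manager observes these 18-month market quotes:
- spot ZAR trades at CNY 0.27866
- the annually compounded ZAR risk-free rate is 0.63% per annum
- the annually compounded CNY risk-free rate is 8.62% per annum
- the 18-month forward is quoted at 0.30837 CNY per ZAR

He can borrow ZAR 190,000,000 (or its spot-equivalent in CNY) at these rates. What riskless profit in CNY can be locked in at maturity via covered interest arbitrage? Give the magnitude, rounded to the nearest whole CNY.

CNY 791,865

T = 18/12 years.
Invest the ZAR and cover forward: 190,000,000 × 1.0094648682 × 0.30837 = CNY 59,144,849.47.
Convert at spot and invest in CNY: 190,000,000 × 0.27866 × 1.1320476244 = CNY 59,936,714.29.
The quoted forward undervalues ZAR, so borrow ZAR, convert to CNY at spot, deposit the CNY at 8.62%, and buy ZAR forward at 0.30837 to cover the loan.
Profit = 59,936,714.29 − 59,144,849.47 = CNY 791,865.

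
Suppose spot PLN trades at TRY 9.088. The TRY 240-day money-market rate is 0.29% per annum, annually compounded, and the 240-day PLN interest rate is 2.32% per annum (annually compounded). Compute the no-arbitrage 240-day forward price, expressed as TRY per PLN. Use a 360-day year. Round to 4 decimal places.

8.9674

T = 240/360 years.
TRY accumulates by (1 + 0.0029)^(240/360) = 1.0019324.
Growth of 1 PLN over T: (1 + 0.0232)^(240/360) = 1.0154075.
So F = 9.088 × 1.0019324 / 1.0154075 = 8.967396 (TRY/PLN).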